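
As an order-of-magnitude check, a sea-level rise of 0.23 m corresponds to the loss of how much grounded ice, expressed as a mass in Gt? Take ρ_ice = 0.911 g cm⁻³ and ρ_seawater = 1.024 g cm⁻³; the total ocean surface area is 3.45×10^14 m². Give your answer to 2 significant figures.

≈ 8.1×10^4 Gt

Required water volume = Δh × A = 0.23 m × 3.45×10^14 m² = 7.935×10^13 m³.
ρ_w = 1.024 g cm⁻³ = 1024 kg m⁻³, so the mass of water = 7.935×10^13 m³ × 1024 kg m⁻³ = 8.125×10^16 kg = 8.1×10^4 Gt (and the same mass of ice, by conservation).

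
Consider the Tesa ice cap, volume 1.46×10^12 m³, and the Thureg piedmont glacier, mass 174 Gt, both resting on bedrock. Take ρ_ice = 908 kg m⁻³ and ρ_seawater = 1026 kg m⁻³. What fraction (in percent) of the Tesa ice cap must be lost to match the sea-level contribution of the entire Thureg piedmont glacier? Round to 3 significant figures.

Equal sea-level rise means equal mass of meltwater, i.e. equal mass of ice lost.
Ice mass of Thureg: 1.740×10^14 kg; ice mass of Tesa: 1.326×10^15 kg.
Fraction required = 1.740×10^14 / 1.326×10^15 = 0.131 → 13.1 %.

≈ 13.1 %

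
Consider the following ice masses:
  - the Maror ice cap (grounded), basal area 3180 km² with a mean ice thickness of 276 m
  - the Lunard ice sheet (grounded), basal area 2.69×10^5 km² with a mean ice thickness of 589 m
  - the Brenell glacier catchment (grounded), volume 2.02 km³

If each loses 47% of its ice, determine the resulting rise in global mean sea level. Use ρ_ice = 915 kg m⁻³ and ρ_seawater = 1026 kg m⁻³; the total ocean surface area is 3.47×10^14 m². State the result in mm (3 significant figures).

Maror: ice volume = 3180 km² × 276 m = 877.7 km³; 0.47 × 877.7 × (915/1026) = 367.9 km³ of water.
Lunard: ice volume = 2.69×10^5 km² × 589 m = 1.584×10^5 km³; 0.47 × 1.584×10^5 × (915/1026) = 6.641×10^4 km³ of water.
Brenell: 0.47 × 2.02 km³ × (915/1026) = 0.8467 km³ of water.
Total added water ≈ 6.678×10^13 m³ over 3.47×10^14 m² → Δh = 0.192 m = 192 mm.

≈ 192 mm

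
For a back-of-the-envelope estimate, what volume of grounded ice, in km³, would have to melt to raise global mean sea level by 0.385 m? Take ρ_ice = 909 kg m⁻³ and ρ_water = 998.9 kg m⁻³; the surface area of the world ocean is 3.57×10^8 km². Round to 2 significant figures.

Required water volume = Δh × A = 0.385 m × 3.57×10^14 m² = 1.374×10^14 m³ = 1.374×10^5 km³.
Ice volume = water volume × ρ_w/ρ_ice = 1.374×10^5 × 998.9/909 = 1.5×10^5 km³.

≈ 1.5×10^5 km³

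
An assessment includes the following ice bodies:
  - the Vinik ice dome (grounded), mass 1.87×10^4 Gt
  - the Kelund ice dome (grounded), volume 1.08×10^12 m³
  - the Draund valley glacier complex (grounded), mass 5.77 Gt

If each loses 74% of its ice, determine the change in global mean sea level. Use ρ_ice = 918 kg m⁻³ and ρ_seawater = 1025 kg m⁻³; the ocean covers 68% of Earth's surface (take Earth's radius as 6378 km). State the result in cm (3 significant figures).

Vinik: 0.74 × 1.87×10^4 Gt = 1.384×10^16 kg; dividing by ρ_w = 1025 kg m⁻³ gives 1.350×10^13 m³ of water.
Kelund: 0.74 × 1.08×10^12 m³ × (918/1025) = 7.158×10^11 m³ of water.
Draund: 0.74 × 5.77 Gt = 4.270×10^12 kg; dividing by ρ_w = 1025 kg m⁻³ gives 4.166×10^9 m³ of water.
Total added water ≈ 1.422×10^13 m³ over 3.48×10^14 m² → Δh = 0.0409 m = 4.09 cm.

≈ 4.09 cm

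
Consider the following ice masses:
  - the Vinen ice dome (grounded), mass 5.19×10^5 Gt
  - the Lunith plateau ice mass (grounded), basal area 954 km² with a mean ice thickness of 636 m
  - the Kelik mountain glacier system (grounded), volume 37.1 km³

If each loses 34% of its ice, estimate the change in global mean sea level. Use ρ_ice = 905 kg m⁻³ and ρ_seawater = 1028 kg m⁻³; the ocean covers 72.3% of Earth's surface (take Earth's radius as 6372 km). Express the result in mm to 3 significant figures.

Vinen: 0.34 × 5.19×10^5 Gt = 1.765×10^17 kg; dividing by ρ_w = 1028 kg m⁻³ gives 1.717×10^14 m³ of water.
Lunith: ice volume = 954 km² × 636 m = 606.7 km³; 0.34 × 606.7 × (905/1028) = 181.6 km³ of water.
Kelik: 0.34 × 37.1 km³ × (905/1028) = 11.10 km³ of water.
Total added water ≈ 1.718×10^14 m³ over 3.69×10^14 m² → Δh = 0.466 m = 466 mm.

≈ 466 mm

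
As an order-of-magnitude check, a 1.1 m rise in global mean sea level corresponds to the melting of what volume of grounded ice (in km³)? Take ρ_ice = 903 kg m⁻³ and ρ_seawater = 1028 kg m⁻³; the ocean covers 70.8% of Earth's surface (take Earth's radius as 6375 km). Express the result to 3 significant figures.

≈ 4.53×10^5 km³

Required water volume = Δh × A = 1.1 m × 3.62×10^14 m² = 3.977×10^14 m³ = 3.977×10^5 km³.
Ice volume = water volume × ρ_w/ρ_ice = 3.977×10^5 × 1028/903 = 4.53×10^5 km³.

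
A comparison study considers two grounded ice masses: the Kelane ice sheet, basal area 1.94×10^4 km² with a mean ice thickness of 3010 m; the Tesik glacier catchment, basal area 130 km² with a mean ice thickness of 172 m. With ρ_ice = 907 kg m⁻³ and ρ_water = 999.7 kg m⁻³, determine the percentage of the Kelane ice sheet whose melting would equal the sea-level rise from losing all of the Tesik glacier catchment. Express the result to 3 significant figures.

≈ 0.0383 %

Equal sea-level rise means equal mass of meltwater, i.e. equal mass of ice lost.
Ice mass of Tesik: 2.028×10^13 kg; ice mass of Kelane: 5.296×10^16 kg.
Fraction required = 2.028×10^13 / 5.296×10^16 = 3.83×10^-4 → 0.0383 %.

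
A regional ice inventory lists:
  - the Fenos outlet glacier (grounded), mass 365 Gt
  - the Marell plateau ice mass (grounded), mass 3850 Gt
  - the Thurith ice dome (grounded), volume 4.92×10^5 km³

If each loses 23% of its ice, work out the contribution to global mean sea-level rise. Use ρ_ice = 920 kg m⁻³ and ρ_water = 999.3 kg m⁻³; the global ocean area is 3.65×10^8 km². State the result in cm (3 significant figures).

Fenos: 0.23 × 365 Gt = 8.395×10^13 kg; dividing by ρ_w = 999.3 kg m⁻³ gives 8.401×10^10 m³ of water.
Marell: 0.23 × 3850 Gt = 8.855×10^14 kg; dividing by ρ_w = 999.3 kg m⁻³ gives 8.861×10^11 m³ of water.
Thurith: 0.23 × 4.92×10^5 km³ × (920/999.3) = 1.042×10^5 km³ of water.
Total added water ≈ 1.052×10^14 m³ over 3.65×10^14 m² → Δh = 0.288 m = 28.8 cm.

≈ 28.8 cm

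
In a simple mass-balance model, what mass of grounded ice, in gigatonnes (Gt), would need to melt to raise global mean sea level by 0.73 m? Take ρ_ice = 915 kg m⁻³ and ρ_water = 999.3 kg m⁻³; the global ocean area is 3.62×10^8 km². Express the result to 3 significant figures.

Required water volume = Δh × A = 0.73 m × 3.62×10^14 m² = 2.643×10^14 m³.
ρ_w = 999.3 kg m⁻³, so the mass of water = 2.643×10^14 m³ × 999.3 kg m⁻³ = 2.641×10^17 kg = 2.64×10^5 Gt (and the same mass of ice, by conservation).

≈ 2.64×10^5 Gt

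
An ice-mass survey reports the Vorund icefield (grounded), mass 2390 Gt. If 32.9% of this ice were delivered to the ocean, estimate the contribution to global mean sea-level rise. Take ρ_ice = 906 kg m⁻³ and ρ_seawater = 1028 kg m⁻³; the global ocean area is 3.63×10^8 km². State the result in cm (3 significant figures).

Vorund: 0.329 × 2390 Gt = 7.863×10^14 kg; dividing by ρ_w = 1028 kg m⁻³ gives 7.649×10^11 m³ of water.
Spread over 3.63×10^14 m² of ocean, Δh = 7.649×10^11 / 3.63×10^14 = 2.11×10^-3 m = 0.211 cm.

≈ 0.211 cm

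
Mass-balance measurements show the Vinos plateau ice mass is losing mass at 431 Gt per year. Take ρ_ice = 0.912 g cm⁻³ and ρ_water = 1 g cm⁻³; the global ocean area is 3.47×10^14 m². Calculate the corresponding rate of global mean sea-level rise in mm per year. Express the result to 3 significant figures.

≈ 1.24 mm/yr

ρ_w = 1 g cm⁻³ = 1000 kg m⁻³. Annual water volume added = 431 Gt / ρ_w = 4.310×10^14 kg / 1000 kg m⁻³ = 4.310×10^11 m³.
Δh per year = 4.310×10^11 / 3.47×10^14 = 1.24×10^-3 m = 1.24 mm.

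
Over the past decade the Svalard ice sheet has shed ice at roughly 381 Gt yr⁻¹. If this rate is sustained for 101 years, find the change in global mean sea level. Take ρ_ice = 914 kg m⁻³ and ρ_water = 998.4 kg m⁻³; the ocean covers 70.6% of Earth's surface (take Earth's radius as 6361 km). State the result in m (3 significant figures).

≈ 0.107 m

Total mass lost = 381 Gt/yr × 101 yr = 3.848×10^4 Gt = 3.848×10^16 kg.
ρ_w = 998.4 kg m⁻³, so water volume = 3.848×10^16 / 998.4 = 3.854×10^13 m³.
Δh = 3.854×10^13 / 3.59×10^14 = 0.107 m.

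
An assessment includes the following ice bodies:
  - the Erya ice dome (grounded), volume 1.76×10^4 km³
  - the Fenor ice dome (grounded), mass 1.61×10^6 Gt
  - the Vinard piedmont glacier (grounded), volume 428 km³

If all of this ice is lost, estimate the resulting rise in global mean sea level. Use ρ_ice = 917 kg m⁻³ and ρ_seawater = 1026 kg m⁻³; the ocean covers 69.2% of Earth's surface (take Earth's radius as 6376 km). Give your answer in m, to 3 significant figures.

Erya: 1.76×10^4 km³ × (917/1026) = 1.573×10^4 km³ of water.
Fenor: 1.61×10^6 Gt = 1.610×10^18 kg; dividing by ρ_w = 1026 kg m⁻³ gives 1.569×10^15 m³ of water.
Vinard: 428 km³ × (917/1026) = 382.5 km³ of water.
Total added water ≈ 1.585×10^15 m³ over 3.54×10^14 m² → Δh = 4.48 m.

≈ 4.48 m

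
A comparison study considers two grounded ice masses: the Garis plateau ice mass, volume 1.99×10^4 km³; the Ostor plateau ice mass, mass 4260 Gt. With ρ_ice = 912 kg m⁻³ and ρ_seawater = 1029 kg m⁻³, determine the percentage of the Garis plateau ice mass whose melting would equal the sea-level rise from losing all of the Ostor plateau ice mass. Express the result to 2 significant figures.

≈ 23 %

Equal sea-level rise means equal mass of meltwater, i.e. equal mass of ice lost.
Ice mass of Ostor: 4.260×10^15 kg; ice mass of Garis: 1.815×10^16 kg.
Fraction required = 4.260×10^15 / 1.815×10^16 = 0.235 → 23 %.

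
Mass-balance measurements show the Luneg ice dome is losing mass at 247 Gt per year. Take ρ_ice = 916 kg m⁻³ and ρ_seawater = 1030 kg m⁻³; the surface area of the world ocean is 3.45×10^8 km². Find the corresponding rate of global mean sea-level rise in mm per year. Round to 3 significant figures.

≈ 0.695 mm/yr

ρ_w = 1030 kg m⁻³. Annual water volume added = 247 Gt / ρ_w = 2.470×10^14 kg / 1030 kg m⁻³ = 2.398×10^11 m³.
Δh per year = 2.398×10^11 / 3.45×10^14 = 6.95×10^-4 m = 0.695 mm.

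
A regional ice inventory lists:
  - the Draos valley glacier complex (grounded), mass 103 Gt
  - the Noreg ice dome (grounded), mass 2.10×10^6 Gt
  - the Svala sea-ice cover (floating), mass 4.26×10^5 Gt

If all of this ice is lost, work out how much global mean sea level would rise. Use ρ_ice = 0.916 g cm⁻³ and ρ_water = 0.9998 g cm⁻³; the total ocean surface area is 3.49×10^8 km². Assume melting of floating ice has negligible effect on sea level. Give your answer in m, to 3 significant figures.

≈ 6.02 m

Draos: 103 Gt = 1.030×10^14 kg; dividing by ρ_w = 0.9998 g cm⁻³ = 999.8 kg m⁻³ gives 1.030×10^11 m³ of water.
Noreg: 2.10×10^6 Gt = 2.100×10^18 kg; dividing by ρ_w = 999.8 kg m⁻³ gives 2.100×10^15 m³ of water.
The Svala sea-ice cover is floating and already displaces its own weight of water, so its melt adds essentially nothing to sea level.
Total added water ≈ 2.101×10^15 m³ over 3.49×10^14 m² → Δh = 6.02 m.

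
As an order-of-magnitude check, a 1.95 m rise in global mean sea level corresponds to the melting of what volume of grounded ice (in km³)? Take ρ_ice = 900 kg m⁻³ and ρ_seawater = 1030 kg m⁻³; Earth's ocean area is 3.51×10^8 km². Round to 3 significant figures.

Required water volume = Δh × A = 1.95 m × 3.51×10^14 m² = 6.844×10^14 m³ = 6.844×10^5 km³.
Ice volume = water volume × ρ_w/ρ_ice = 6.844×10^5 × 1030/900 = 7.83×10^5 km³.

≈ 7.83×10^5 km³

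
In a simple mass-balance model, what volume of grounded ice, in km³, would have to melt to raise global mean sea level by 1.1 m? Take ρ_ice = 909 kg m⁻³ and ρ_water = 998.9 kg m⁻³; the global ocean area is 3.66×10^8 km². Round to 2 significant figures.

Required water volume = Δh × A = 1.1 m × 3.66×10^14 m² = 4.026×10^14 m³ = 4.026×10^5 km³.
Ice volume = water volume × ρ_w/ρ_ice = 4.026×10^5 × 998.9/909 = 4.4×10^5 km³.

≈ 4.4×10^5 km³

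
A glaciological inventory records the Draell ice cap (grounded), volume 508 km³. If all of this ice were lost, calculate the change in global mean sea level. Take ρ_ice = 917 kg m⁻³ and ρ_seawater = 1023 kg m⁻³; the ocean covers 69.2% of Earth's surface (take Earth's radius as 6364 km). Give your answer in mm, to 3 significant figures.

Draell: 508 km³ × (917/1023) = 455.4 km³ of water.
Spread over 3.52×10^14 m² of ocean, Δh = 4.554×10^11 / 3.52×10^14 = 1.29×10^-3 m = 1.29 mm.

≈ 1.29 mm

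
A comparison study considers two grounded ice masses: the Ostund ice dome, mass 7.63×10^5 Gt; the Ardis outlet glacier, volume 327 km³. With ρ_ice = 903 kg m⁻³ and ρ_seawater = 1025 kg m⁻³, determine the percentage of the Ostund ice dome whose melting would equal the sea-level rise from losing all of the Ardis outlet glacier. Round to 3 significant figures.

≈ 0.0387 %

Equal sea-level rise means equal mass of meltwater, i.e. equal mass of ice lost.
Ice mass of Ardis: 2.953×10^14 kg; ice mass of Ostund: 7.630×10^17 kg.
Fraction required = 2.953×10^14 / 7.630×10^17 = 3.87×10^-4 → 0.0387 %.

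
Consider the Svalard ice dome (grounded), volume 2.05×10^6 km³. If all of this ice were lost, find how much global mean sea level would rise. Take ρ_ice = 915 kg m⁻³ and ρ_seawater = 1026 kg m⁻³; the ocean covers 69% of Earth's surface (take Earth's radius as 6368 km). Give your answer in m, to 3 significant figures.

≈ 5.20 m

Svalard: 2.05×10^6 km³ × (915/1026) = 1.828×10^6 km³ of water.
Spread over 3.52×10^14 m² of ocean, Δh = 1.828×10^15 / 3.52×10^14 = 5.20 m.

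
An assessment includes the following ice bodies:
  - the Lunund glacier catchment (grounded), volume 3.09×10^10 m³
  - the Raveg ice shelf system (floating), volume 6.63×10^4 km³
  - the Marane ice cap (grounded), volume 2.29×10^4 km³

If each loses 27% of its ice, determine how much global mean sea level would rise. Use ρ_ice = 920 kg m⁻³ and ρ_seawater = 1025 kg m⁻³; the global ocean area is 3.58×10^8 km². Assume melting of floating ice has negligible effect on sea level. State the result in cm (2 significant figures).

≈ 1.6 cm

Lunund: 0.27 × 3.09×10^10 m³ × (920/1025) = 7.488×10^9 m³ of water.
The Raveg ice shelf system is floating and already displaces its own weight of water, so its melt adds essentially nothing to sea level.
Marane: 0.27 × 2.29×10^4 km³ × (920/1025) = 5550 km³ of water.
Total added water ≈ 5.557×10^12 m³ over 3.58×10^14 m² → Δh = 0.0155 m = 1.6 cm.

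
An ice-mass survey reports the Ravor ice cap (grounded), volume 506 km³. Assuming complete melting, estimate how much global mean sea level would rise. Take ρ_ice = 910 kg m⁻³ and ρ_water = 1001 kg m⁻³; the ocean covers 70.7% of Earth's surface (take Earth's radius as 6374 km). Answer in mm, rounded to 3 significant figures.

≈ 1.27 mm

Ravor: 506 km³ × (910/1001) = 460.0 km³ of water.
Spread over 3.61×10^14 m² of ocean, Δh = 4.600×10^11 / 3.61×10^14 = 1.27×10^-3 m = 1.27 mm.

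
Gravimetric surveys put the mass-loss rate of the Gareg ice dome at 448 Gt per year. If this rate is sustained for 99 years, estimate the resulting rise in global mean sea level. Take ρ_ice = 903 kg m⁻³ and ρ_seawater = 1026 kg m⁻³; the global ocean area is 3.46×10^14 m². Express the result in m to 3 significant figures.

Total mass lost = 448 Gt/yr × 99 yr = 4.435×10^4 Gt = 4.435×10^16 kg.
ρ_w = 1026 kg m⁻³, so water volume = 4.435×10^16 / 1026 = 4.323×10^13 m³.
Δh = 4.323×10^13 / 3.46×10^14 = 0.125 m.

≈ 0.125 m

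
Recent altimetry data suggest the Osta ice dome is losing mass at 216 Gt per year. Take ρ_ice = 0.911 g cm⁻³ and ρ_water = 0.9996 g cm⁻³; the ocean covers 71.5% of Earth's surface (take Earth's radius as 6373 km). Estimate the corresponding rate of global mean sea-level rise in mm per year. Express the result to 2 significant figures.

≈ 0.59 mm/yr

ρ_w = 0.9996 g cm⁻³ = 999.6 kg m⁻³. Annual water volume added = 216 Gt / ρ_w = 2.160×10^14 kg / 999.6 kg m⁻³ = 2.161×10^11 m³.
Δh per year = 2.161×10^11 / 3.65×10^14 = 5.92×10^-4 m = 0.59 mm.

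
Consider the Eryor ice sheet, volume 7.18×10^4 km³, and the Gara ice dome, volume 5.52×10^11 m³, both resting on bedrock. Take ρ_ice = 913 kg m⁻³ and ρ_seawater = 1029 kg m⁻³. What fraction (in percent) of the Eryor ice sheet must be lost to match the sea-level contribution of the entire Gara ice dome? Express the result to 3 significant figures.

≈ 0.769 %

Equal sea-level rise means equal mass of meltwater, i.e. equal mass of ice lost.
Ice mass of Gara: 5.040×10^14 kg; ice mass of Eryor: 6.555×10^16 kg.
Fraction required = 5.040×10^14 / 6.555×10^16 = 7.69×10^-3 → 0.769 %.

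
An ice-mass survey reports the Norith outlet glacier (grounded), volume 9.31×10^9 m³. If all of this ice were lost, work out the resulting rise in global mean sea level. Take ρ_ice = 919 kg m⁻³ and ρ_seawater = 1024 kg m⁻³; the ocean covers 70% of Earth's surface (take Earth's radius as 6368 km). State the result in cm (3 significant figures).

≈ 2.34×10^-3 cm

Norith: 9.31×10^9 m³ × (919/1024) = 8.355×10^9 m³ of water.
Spread over 3.57×10^14 m² of ocean, Δh = 8.355×10^9 / 3.57×10^14 = 2.34×10^-5 m = 2.34×10^-3 cm.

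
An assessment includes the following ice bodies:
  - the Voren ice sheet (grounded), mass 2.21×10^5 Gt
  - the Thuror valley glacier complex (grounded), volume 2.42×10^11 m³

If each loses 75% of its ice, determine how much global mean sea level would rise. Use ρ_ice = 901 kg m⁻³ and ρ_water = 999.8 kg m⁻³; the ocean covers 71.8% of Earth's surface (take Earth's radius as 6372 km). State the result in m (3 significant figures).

Voren: 0.75 × 2.21×10^5 Gt = 1.658×10^17 kg; dividing by ρ_w = 999.8 kg m⁻³ gives 1.658×10^14 m³ of water.
Thuror: 0.75 × 2.42×10^11 m³ × (901/999.8) = 1.636×10^11 m³ of water.
Total added water ≈ 1.659×10^14 m³ over 3.66×10^14 m² → Δh = 0.453 m.

≈ 0.453 m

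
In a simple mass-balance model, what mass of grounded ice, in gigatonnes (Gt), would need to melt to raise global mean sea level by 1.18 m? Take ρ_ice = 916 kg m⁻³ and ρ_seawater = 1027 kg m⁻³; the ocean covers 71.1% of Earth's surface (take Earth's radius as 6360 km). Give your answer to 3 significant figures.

Required water volume = Δh × A = 1.18 m × 3.61×10^14 m² = 4.265×10^14 m³.
ρ_w = 1027 kg m⁻³, so the mass of water = 4.265×10^14 m³ × 1027 kg m⁻³ = 4.380×10^17 kg = 4.38×10^5 Gt (and the same mass of ice, by conservation).

≈ 4.38×10^5 Gt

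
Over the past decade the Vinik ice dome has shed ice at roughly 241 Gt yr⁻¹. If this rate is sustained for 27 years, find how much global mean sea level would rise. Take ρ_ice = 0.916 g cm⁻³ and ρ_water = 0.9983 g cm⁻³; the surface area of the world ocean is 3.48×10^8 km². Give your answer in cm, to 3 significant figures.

≈ 1.87 cm

Total mass lost = 241 Gt/yr × 27 yr = 6507 Gt = 6.507×10^15 kg.
ρ_w = 0.9983 g cm⁻³ = 998.3 kg m⁻³, so water volume = 6.507×10^15 / 998.3 = 6.518×10^12 m³.
Δh = 6.518×10^12 / 3.48×10^14 = 0.0187 m = 1.87 cm.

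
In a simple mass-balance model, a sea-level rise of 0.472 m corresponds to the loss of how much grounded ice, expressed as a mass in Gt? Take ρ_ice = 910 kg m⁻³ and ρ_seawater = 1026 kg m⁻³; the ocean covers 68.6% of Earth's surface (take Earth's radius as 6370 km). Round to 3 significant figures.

≈ 1.69×10^5 Gt

Required water volume = Δh × A = 0.472 m × 3.50×10^14 m² = 1.651×10^14 m³.
ρ_w = 1026 kg m⁻³, so the mass of water = 1.651×10^14 m³ × 1026 kg m⁻³ = 1.694×10^17 kg = 1.69×10^5 Gt (and the same mass of ice, by conservation).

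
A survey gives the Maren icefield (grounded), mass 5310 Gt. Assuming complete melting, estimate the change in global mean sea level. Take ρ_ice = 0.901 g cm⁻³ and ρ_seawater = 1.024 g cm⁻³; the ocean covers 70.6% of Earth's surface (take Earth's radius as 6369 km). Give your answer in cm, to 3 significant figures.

≈ 1.44 cm

Maren: 5310 Gt = 5.310×10^15 kg; dividing by ρ_w = 1.024 g cm⁻³ = 1024 kg m⁻³ gives 5.186×10^12 m³ of water.
Spread over 3.60×10^14 m² of ocean, Δh = 5.186×10^12 / 3.60×10^14 = 0.0144 m = 1.44 cm.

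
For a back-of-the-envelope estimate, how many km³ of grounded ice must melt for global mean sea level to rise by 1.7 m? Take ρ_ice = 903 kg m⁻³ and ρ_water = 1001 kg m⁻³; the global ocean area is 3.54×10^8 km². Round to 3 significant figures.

≈ 6.67×10^5 km³

Required water volume = Δh × A = 1.7 m × 3.54×10^14 m² = 6.018×10^14 m³ = 6.018×10^5 km³.
Ice volume = water volume × ρ_w/ρ_ice = 6.018×10^5 × 1001/903 = 6.67×10^5 km³.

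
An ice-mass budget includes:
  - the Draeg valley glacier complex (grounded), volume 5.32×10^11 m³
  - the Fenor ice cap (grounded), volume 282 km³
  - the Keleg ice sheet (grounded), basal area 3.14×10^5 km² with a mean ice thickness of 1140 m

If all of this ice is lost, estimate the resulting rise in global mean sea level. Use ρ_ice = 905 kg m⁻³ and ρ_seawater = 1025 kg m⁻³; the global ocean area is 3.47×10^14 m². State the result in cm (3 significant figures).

Draeg: 5.32×10^11 m³ × (905/1025) = 4.697×10^11 m³ of water.
Fenor: 282 km³ × (905/1025) = 249.0 km³ of water.
Keleg: ice volume = 3.14×10^5 km² × 1140 m = 3.580×10^5 km³; 3.580×10^5 × (905/1025) = 3.161×10^5 km³ of water.
Total added water ≈ 3.168×10^14 m³ over 3.47×10^14 m² → Δh = 0.913 m = 91.3 cm.

≈ 91.3 cm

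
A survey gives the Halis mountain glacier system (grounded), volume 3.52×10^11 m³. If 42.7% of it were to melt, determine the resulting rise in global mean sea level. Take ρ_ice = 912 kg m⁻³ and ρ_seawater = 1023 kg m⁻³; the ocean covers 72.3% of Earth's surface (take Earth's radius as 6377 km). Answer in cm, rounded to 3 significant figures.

≈ 0.0363 cm

Halis: 0.427 × 3.52×10^11 m³ × (912/1023) = 1.340×10^11 m³ of water.
Spread over 3.69×10^14 m² of ocean, Δh = 1.340×10^11 / 3.69×10^14 = 3.63×10^-4 m = 0.0363 cm.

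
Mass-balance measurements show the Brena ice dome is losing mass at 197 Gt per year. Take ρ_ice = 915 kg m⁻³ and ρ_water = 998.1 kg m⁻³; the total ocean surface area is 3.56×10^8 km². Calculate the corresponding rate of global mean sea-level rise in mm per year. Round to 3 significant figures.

≈ 0.554 mm/yr

ρ_w = 998.1 kg m⁻³. Annual water volume added = 197 Gt / ρ_w = 1.970×10^14 kg / 998.1 kg m⁻³ = 1.974×10^11 m³.
Δh per year = 1.974×10^11 / 3.56×10^14 = 5.54×10^-4 m = 0.554 mm.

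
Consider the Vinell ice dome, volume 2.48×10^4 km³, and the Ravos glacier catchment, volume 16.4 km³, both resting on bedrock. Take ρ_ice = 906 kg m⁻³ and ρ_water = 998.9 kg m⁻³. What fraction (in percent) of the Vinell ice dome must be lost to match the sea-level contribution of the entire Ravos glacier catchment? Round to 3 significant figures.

≈ 0.0661 %

Equal sea-level rise means equal mass of meltwater, i.e. equal mass of ice lost.
Ice mass of Ravos: 1.486×10^13 kg; ice mass of Vinell: 2.247×10^16 kg.
Fraction required = 1.486×10^13 / 2.247×10^16 = 6.61×10^-4 → 0.0661 %.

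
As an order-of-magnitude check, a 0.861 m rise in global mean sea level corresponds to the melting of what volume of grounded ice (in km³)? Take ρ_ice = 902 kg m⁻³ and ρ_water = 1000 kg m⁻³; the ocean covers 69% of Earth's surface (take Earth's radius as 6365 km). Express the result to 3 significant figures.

Required water volume = Δh × A = 0.861 m × 3.51×10^14 m² = 3.025×10^14 m³ = 3.025×10^5 km³.
Ice volume = water volume × ρ_w/ρ_ice = 3.025×10^5 × 1000/902 = 3.35×10^5 km³.

≈ 3.35×10^5 km³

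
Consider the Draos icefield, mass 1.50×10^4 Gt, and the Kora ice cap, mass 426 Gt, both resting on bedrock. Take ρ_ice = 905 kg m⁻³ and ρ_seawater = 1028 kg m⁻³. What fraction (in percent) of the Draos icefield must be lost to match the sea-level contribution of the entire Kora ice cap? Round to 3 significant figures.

≈ 2.84 %

Equal sea-level rise means equal mass of meltwater, i.e. equal mass of ice lost.
Ice mass of Kora: 4.260×10^14 kg; ice mass of Draos: 1.500×10^16 kg.
Fraction required = 4.260×10^14 / 1.500×10^16 = 0.0284 → 2.84 %.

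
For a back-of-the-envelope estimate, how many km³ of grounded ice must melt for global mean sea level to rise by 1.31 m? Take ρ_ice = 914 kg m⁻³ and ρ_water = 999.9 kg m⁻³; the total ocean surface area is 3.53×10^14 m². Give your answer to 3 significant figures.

≈ 5.06×10^5 km³

Required water volume = Δh × A = 1.31 m × 3.53×10^14 m² = 4.624×10^14 m³ = 4.624×10^5 km³.
Ice volume = water volume × ρ_w/ρ_ice = 4.624×10^5 × 999.9/914 = 5.06×10^5 km³.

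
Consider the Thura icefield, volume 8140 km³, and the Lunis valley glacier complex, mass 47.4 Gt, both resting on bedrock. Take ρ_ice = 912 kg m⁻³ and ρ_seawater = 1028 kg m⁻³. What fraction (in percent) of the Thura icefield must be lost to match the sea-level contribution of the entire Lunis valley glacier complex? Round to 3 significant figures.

Equal sea-level rise means equal mass of meltwater, i.e. equal mass of ice lost.
Ice mass of Lunis: 4.740×10^13 kg; ice mass of Thura: 7.424×10^15 kg.
Fraction required = 4.740×10^13 / 7.424×10^15 = 6.38×10^-3 → 0.638 %.

≈ 0.638 %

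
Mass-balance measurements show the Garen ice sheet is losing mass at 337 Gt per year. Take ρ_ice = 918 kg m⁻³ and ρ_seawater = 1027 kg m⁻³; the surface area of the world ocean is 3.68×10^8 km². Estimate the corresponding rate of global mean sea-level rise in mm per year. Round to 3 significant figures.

≈ 0.892 mm/yr

ρ_w = 1027 kg m⁻³. Annual water volume added = 337 Gt / ρ_w = 3.370×10^14 kg / 1027 kg m⁻³ = 3.281×10^11 m³.
Δh per year = 3.281×10^11 / 3.68×10^14 = 8.92×10^-4 m = 0.892 mm.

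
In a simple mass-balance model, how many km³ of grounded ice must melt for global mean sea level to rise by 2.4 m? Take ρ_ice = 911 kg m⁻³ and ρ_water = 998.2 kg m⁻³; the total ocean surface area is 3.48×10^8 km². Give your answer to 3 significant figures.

Required water volume = Δh × A = 2.4 m × 3.48×10^14 m² = 8.352×10^14 m³ = 8.352×10^5 km³.
Ice volume = water volume × ρ_w/ρ_ice = 8.352×10^5 × 998.2/911 = 9.15×10^5 km³.

≈ 9.15×10^5 km³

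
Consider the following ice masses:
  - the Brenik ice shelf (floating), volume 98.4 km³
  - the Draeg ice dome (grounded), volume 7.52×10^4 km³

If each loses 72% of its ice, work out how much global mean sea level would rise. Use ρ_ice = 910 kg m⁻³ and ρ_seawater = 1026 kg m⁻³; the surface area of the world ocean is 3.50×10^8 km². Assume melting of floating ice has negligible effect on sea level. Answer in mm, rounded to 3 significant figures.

The Brenik ice shelf is floating and already displaces its own weight of water, so its melt adds essentially nothing to sea level.
Draeg: 0.72 × 7.52×10^4 km³ × (910/1026) = 4.802×10^4 km³ of water.
Total added water ≈ 4.802×10^13 m³ over 3.50×10^14 m² → Δh = 0.137 m = 137 mm.

≈ 137 mm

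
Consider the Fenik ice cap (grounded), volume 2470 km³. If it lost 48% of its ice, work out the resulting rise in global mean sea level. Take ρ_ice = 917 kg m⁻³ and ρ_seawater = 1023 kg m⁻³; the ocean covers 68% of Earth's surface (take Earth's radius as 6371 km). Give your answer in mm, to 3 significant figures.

Fenik: 0.48 × 2470 km³ × (917/1023) = 1063 km³ of water.
Spread over 3.47×10^14 m² of ocean, Δh = 1.063×10^12 / 3.47×10^14 = 3.06×10^-3 m = 3.06 mm.

≈ 3.06 mm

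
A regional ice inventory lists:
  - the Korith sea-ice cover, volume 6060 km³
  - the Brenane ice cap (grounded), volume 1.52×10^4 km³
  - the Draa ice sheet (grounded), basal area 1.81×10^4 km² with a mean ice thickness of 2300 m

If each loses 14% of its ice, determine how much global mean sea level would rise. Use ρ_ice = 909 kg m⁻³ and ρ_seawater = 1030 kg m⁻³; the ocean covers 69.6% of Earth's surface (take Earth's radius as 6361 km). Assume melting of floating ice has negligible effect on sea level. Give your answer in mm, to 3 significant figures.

The Korith sea-ice cover is floating and already displaces its own weight of water, so its melt adds essentially nothing to sea level.
Brenane: 0.14 × 1.52×10^4 km³ × (909/1030) = 1878 km³ of water.
Draa: ice volume = 1.81×10^4 km² × 2300 m = 4.163×10^4 km³; 0.14 × 4.163×10^4 × (909/1030) = 5144 km³ of water.
Total added water ≈ 7.022×10^12 m³ over 3.54×10^14 m² → Δh = 0.0198 m = 19.8 mm.

≈ 19.8 mm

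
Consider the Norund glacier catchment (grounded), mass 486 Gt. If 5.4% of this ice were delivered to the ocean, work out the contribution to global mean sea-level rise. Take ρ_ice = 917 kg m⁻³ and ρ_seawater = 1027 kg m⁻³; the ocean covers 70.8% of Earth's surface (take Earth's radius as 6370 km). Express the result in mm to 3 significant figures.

≈ 0.0708 mm

Norund: 0.054 × 486 Gt = 2.624×10^13 kg; dividing by ρ_w = 1027 kg m⁻³ gives 2.555×10^10 m³ of water.
Spread over 3.61×10^14 m² of ocean, Δh = 2.555×10^10 / 3.61×10^14 = 7.08×10^-5 m = 0.0708 mm.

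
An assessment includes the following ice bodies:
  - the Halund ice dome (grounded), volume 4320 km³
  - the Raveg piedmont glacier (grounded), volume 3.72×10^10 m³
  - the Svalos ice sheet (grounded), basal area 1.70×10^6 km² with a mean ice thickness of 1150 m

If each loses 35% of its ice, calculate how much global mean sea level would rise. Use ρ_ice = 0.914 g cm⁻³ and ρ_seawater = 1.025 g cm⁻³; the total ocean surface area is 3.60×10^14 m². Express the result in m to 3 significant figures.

Halund: 0.35 × 4320 km³ × (914/1025) = 1348 km³ of water.
Raveg: 0.35 × 3.72×10^10 m³ × (914/1025) = 1.161×10^10 m³ of water.
Svalos: ice volume = 1.70×10^6 km² × 1150 m = 1.955×10^6 km³; 0.35 × 1.955×10^6 × (914/1025) = 6.102×10^5 km³ of water.
Total added water ≈ 6.115×10^14 m³ over 3.60×10^14 m² → Δh = 1.70 m.

≈ 1.70 m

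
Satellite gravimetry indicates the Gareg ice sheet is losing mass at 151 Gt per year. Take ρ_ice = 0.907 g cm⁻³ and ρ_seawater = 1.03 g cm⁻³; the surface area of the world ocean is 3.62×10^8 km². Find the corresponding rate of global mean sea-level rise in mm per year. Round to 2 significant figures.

ρ_w = 1.03 g cm⁻³ = 1030 kg m⁻³. Annual water volume added = 151 Gt / ρ_w = 1.510×10^14 kg / 1030 kg m⁻³ = 1.466×10^11 m³.
Δh per year = 1.466×10^11 / 3.62×10^14 = 4.05×10^-4 m = 0.40 mm.

≈ 0.40 mm/yr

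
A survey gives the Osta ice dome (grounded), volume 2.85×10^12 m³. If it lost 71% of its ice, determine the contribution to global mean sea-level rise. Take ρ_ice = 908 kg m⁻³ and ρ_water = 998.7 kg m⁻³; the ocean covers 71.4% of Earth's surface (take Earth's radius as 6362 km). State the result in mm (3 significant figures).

≈ 5.07 mm

Osta: 0.71 × 2.85×10^12 m³ × (908/998.7) = 1.840×10^12 m³ of water.
Spread over 3.63×10^14 m² of ocean, Δh = 1.840×10^12 / 3.63×10^14 = 5.07×10^-3 m = 5.07 mm.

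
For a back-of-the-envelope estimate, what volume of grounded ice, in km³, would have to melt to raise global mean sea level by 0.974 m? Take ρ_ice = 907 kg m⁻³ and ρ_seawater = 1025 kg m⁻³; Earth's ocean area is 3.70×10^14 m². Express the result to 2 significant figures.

≈ 4.1×10^5 km³

Required water volume = Δh × A = 0.974 m × 3.70×10^14 m² = 3.604×10^14 m³ = 3.604×10^5 km³.
Ice volume = water volume × ρ_w/ρ_ice = 3.604×10^5 × 1025/907 = 4.1×10^5 km³.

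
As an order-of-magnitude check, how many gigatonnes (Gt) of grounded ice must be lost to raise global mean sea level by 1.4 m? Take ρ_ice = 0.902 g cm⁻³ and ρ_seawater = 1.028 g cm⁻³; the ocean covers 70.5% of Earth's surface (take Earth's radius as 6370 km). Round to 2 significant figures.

Required water volume = Δh × A = 1.4 m × 3.59×10^14 m² = 5.033×10^14 m³.
ρ_w = 1.028 g cm⁻³ = 1028 kg m⁻³, so the mass of water = 5.033×10^14 m³ × 1028 kg m⁻³ = 5.174×10^17 kg = 5.2×10^5 Gt (and the same mass of ice, by conservation).

≈ 5.2×10^5 Gt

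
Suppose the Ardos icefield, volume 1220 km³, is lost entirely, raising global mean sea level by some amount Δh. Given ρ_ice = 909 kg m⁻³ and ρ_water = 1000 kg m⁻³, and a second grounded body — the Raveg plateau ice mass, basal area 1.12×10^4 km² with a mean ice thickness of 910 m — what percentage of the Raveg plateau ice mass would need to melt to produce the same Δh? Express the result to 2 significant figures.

≈ 12 %

Equal sea-level rise means equal mass of meltwater, i.e. equal mass of ice lost.
Ice mass of Ardos: 1.109×10^15 kg; ice mass of Raveg: 9.265×10^15 kg.
Fraction required = 1.109×10^15 / 9.265×10^15 = 0.120 → 12 %.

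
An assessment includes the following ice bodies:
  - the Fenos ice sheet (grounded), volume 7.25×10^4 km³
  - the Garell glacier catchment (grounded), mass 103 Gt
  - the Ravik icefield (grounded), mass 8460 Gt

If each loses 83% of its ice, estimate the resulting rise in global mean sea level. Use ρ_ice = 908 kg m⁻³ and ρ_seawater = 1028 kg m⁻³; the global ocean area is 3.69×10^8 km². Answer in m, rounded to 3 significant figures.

Fenos: 0.83 × 7.25×10^4 km³ × (908/1028) = 5.315×10^4 km³ of water.
Garell: 0.83 × 103 Gt = 8.549×10^13 kg; dividing by ρ_w = 1028 kg m⁻³ gives 8.316×10^10 m³ of water.
Ravik: 0.83 × 8460 Gt = 7.022×10^15 kg; dividing by ρ_w = 1028 kg m⁻³ gives 6.831×10^12 m³ of water.
Total added water ≈ 6.006×10^13 m³ over 3.69×10^14 m² → Δh = 0.163 m.

≈ 0.163 m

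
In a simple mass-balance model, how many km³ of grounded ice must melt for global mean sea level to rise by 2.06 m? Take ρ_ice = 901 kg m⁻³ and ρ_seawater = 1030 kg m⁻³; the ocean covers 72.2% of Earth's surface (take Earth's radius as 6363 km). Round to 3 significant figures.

≈ 8.65×10^5 km³

Required water volume = Δh × A = 2.06 m × 3.67×10^14 m² = 7.567×10^14 m³ = 7.567×10^5 km³.
Ice volume = water volume × ρ_w/ρ_ice = 7.567×10^5 × 1030/901 = 8.65×10^5 km³.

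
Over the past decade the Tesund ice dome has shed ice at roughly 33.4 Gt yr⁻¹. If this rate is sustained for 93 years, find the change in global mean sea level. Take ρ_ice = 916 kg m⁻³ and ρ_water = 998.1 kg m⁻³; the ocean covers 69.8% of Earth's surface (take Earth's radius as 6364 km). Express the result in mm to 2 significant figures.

≈ 8.8 mm

Total mass lost = 33.4 Gt/yr × 93 yr = 3106 Gt = 3.106×10^15 kg.
ρ_w = 998.1 kg m⁻³, so water volume = 3.106×10^15 / 998.1 = 3.112×10^12 m³.
Δh = 3.112×10^12 / 3.55×10^14 = 8.76×10^-3 m = 8.8 mm.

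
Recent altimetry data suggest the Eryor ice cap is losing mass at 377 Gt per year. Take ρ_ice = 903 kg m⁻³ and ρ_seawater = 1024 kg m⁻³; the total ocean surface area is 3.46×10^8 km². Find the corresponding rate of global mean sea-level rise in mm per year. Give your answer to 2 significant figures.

ρ_w = 1024 kg m⁻³. Annual water volume added = 377 Gt / ρ_w = 3.770×10^14 kg / 1024 kg m⁻³ = 3.682×10^11 m³.
Δh per year = 3.682×10^11 / 3.46×10^14 = 1.06×10^-3 m = 1.1 mm.

≈ 1.1 mm/yr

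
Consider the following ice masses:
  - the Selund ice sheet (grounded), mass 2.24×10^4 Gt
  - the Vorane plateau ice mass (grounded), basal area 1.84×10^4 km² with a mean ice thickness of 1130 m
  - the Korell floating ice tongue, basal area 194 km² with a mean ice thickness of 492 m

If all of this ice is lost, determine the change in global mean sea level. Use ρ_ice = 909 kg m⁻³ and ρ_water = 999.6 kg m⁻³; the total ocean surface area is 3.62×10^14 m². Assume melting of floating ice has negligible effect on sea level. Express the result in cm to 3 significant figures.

Selund: 2.24×10^4 Gt = 2.240×10^16 kg; dividing by ρ_w = 999.6 kg m⁻³ gives 2.241×10^13 m³ of water.
Vorane: ice volume = 1.84×10^4 km² × 1130 m = 2.079×10^4 km³; 2.079×10^4 × (909/999.6) = 1.891×10^4 km³ of water.
The Korell floating ice tongue is floating and already displaces its own weight of water, so its melt adds essentially nothing to sea level.
Total added water ≈ 4.132×10^13 m³ over 3.62×10^14 m² → Δh = 0.114 m = 11.4 cm.

≈ 11.4 cm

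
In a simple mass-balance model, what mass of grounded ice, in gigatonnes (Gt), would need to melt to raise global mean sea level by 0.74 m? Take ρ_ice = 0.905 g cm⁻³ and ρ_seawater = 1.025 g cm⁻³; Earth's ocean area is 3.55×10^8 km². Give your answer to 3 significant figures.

≈ 2.69×10^5 Gt

Required water volume = Δh × A = 0.74 m × 3.55×10^14 m² = 2.627×10^14 m³.
ρ_w = 1.025 g cm⁻³ = 1025 kg m⁻³, so the mass of water = 2.627×10^14 m³ × 1025 kg m⁻³ = 2.693×10^17 kg = 2.69×10^5 Gt (and the same mass of ice, by conservation).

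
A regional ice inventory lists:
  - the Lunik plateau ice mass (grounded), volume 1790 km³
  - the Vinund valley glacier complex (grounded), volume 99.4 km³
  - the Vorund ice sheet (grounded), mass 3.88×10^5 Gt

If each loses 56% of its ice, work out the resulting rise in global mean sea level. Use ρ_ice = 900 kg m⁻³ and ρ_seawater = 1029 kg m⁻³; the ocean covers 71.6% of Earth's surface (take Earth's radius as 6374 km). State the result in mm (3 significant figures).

Lunik: 0.56 × 1790 km³ × (900/1029) = 876.7 km³ of water.
Vinund: 0.56 × 99.4 km³ × (900/1029) = 48.69 km³ of water.
Vorund: 0.56 × 3.88×10^5 Gt = 2.173×10^17 kg; dividing by ρ_w = 1029 kg m⁻³ gives 2.112×10^14 m³ of water.
Total added water ≈ 2.121×10^14 m³ over 3.66×10^14 m² → Δh = 0.580 m = 580 mm.

≈ 580 mm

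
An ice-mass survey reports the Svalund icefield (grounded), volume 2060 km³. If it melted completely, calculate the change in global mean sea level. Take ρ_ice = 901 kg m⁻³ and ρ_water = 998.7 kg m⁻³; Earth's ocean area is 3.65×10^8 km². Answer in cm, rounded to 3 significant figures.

Svalund: 2060 km³ × (901/998.7) = 1858 km³ of water.
Spread over 3.65×10^14 m² of ocean, Δh = 1.858×10^12 / 3.65×10^14 = 5.09×10^-3 m = 0.509 cm.

≈ 0.509 cm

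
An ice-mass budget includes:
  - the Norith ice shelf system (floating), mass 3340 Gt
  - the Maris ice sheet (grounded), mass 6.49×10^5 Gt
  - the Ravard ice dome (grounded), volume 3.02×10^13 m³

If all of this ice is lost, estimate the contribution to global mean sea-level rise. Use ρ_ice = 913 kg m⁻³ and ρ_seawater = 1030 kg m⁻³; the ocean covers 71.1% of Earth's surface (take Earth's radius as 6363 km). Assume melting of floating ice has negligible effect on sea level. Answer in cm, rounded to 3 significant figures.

≈ 182 cm

The Norith ice shelf system is floating and already displaces its own weight of water, so its melt adds essentially nothing to sea level.
Maris: 6.49×10^5 Gt = 6.490×10^17 kg; dividing by ρ_w = 1030 kg m⁻³ gives 6.301×10^14 m³ of water.
Ravard: 3.02×10^13 m³ × (913/1030) = 2.677×10^13 m³ of water.
Total added water ≈ 6.569×10^14 m³ over 3.62×10^14 m² → Δh = 1.82 m = 182 cm.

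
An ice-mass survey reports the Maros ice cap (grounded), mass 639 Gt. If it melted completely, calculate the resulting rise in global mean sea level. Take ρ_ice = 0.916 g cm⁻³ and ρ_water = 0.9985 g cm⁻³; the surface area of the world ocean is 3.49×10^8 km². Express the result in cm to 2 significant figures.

Maros: 639 Gt = 6.390×10^14 kg; dividing by ρ_w = 0.9985 g cm⁻³ = 998.5 kg m⁻³ gives 6.400×10^11 m³ of water.
Spread over 3.49×10^14 m² of ocean, Δh = 6.400×10^11 / 3.49×10^14 = 1.83×10^-3 m = 0.18 cm.

≈ 0.18 cm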